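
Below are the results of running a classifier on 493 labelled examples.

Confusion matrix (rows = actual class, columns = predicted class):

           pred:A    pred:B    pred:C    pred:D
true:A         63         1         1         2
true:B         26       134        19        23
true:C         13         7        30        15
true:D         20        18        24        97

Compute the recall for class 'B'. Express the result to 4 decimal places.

0.6634

Take TP from the diagonal, FP from the rest of the 'B' prediction marginal, FN from the rest of the 'B' actual marginal.
recall = TP/(TP+FN).
B: TP=134, FN=26+19+23=68 → 134/202 = 0.66337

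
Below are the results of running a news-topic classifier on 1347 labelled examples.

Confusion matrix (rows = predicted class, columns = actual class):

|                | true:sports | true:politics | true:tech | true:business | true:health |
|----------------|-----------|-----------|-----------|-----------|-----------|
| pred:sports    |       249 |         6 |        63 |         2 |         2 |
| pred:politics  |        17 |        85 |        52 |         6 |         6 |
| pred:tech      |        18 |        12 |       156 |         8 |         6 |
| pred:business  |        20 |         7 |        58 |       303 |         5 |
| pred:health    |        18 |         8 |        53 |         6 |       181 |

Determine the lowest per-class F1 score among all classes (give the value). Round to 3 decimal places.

Per-class F1 score (2·TP/(2·TP+FP+FN)):
  sports: TP=249, FP=6+63+2+2=73, FN=17+18+20+18=73 → 498/644 = 0.7733
  politics: TP=85, FP=17+52+6+6=81, FN=6+12+7+8=33 → 170/284 = 0.5986
  tech: TP=156, FP=18+12+8+6=44, FN=63+52+58+53=226 → 312/582 = 0.5361
  business: TP=303, FP=20+7+58+5=90, FN=2+6+8+6=22 → 606/718 = 0.8440
  health: TP=181, FP=18+8+53+6=85, FN=2+6+6+5=19 → 362/466 = 0.7768
Lowest is class 'tech' with F1 score = 0.536.

0.536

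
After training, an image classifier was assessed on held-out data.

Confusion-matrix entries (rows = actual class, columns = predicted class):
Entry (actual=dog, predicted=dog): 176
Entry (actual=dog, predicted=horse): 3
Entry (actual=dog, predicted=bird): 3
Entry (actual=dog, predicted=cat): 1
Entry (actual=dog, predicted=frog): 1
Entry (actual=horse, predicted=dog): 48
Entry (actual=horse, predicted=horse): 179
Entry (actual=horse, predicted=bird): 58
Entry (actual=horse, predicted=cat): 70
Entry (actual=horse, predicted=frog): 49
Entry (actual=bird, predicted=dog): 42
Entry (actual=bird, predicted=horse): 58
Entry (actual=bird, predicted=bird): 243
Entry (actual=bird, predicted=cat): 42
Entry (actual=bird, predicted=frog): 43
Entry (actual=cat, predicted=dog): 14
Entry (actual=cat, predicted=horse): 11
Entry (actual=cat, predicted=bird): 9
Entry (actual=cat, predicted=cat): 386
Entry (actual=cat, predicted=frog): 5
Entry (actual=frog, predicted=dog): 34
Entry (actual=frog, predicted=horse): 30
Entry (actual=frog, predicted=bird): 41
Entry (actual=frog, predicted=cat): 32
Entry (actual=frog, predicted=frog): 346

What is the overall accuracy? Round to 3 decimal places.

Accuracy = trace / total = (176+179+243+386+346=1330) / 1924 = 1330/1924 = 0.691

0.691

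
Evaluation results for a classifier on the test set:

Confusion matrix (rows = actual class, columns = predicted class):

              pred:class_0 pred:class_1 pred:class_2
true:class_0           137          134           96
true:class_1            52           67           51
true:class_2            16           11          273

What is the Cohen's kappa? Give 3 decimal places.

0.350

Observed agreement pₒ = trace/N = 477/837 = 0.5699
Expected agreement pₑ = Σ (rowᵢ·colᵢ)/N² = (367·205 + 170·212 + 300·420)/837² = 0.3387
κ = (pₒ − pₑ)/(1 − pₑ) = (0.5699 − 0.3387)/(1 − 0.3387) = 0.350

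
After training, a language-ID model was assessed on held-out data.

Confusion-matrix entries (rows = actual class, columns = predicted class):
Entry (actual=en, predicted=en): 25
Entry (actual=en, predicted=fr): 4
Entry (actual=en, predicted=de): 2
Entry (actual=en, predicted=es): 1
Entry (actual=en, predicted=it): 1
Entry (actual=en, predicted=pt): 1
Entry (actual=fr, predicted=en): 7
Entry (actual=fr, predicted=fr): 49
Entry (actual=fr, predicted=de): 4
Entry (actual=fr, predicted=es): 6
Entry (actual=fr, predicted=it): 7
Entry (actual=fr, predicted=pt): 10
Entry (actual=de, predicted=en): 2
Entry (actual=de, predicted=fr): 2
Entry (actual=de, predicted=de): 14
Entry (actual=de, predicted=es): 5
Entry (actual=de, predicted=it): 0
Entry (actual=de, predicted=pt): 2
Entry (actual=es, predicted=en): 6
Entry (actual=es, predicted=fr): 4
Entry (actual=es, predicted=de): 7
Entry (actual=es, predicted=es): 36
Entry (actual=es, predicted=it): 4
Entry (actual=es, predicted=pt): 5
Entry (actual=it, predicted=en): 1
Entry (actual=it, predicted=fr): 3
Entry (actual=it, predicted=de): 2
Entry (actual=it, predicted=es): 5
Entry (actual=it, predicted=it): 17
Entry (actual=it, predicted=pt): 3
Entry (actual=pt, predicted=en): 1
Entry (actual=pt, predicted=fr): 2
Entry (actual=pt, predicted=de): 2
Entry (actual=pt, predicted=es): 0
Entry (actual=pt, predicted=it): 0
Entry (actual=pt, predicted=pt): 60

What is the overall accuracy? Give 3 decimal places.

0.670

Accuracy = trace / total = (25+49+14+36+17+60=201) / 300 = 201/300 = 0.670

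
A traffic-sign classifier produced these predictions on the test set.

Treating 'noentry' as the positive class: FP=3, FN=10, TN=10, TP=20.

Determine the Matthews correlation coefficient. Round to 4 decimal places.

MCC = (TP·TN − FP·FN) / √((TP+FP)(TP+FN)(TN+FP)(TN+FN))
Numerator = 20·10 − 3·10 = 170
Denominator = √(23·30·13·20) = √179400 = 423.5564
MCC = 170 / 423.5564 = 0.4014

0.4014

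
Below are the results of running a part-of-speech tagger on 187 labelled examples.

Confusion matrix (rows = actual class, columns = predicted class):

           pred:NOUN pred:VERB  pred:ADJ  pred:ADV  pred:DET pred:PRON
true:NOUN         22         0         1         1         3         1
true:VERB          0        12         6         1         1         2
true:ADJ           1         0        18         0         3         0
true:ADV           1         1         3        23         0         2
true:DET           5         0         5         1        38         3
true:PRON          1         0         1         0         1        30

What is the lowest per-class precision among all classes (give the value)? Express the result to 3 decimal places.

0.529

Per-class precision (TP/(TP+FP)):
  NOUN: TP=22, FP=0+1+1+5+1=8 → 22/30 = 0.7333
  VERB: TP=12, FP=0+0+1+0+0=1 → 12/13 = 0.9231
  ADJ: TP=18, FP=1+6+3+5+1=16 → 18/34 = 0.5294
  ADV: TP=23, FP=1+1+0+1+0=3 → 23/26 = 0.8846
  DET: TP=38, FP=3+1+3+0+1=8 → 38/46 = 0.8261
  PRON: TP=30, FP=1+2+0+2+3=8 → 30/38 = 0.7895
Lowest is class 'ADJ' with precision = 0.529.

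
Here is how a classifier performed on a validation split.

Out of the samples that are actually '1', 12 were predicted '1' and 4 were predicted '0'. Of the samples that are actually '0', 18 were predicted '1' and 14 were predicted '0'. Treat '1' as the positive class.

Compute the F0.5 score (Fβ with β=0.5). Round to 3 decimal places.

Fβ = (1+β²)·TP / ((1+β²)·TP + β²·FN + FP), with β²=1/4
= 1.25·12 / (1.25·12 + 0.25·4 + 18) = 0.441

0.441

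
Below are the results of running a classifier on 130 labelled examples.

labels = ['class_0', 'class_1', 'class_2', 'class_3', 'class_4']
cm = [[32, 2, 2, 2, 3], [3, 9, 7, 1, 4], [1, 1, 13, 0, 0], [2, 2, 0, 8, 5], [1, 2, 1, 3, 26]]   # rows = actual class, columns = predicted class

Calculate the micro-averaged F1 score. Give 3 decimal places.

0.677

Micro-averaging pools counts across classes: ΣTP=88, ΣFP=42, ΣFN=42.
Micro-F1 score = 2·TP/(2·TP+FP+FN) on pooled counts = 0.677 (equals overall accuracy in single-label multiclass).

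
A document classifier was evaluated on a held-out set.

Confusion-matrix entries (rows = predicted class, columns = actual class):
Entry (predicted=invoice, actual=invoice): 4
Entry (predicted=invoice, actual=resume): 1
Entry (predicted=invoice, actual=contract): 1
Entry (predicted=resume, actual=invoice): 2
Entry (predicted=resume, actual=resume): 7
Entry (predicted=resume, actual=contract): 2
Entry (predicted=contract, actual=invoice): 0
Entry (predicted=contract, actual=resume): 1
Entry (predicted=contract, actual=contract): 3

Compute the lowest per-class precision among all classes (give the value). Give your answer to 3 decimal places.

Per-class precision (TP/(TP+FP)):
  invoice: TP=4, FP=1+1=2 → 4/6 = 0.6667
  resume: TP=7, FP=2+2=4 → 7/11 = 0.6364
  contract: TP=3, FP=0+1=1 → 3/4 = 0.7500
Lowest is class 'resume' with precision = 0.636.

0.636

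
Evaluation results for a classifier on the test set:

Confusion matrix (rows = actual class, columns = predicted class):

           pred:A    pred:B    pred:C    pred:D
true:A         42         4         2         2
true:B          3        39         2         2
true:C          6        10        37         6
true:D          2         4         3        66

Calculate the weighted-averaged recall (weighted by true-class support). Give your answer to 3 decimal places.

Per-class recall (TP/(TP+FN)):
  A: TP=42, FN=4+2+2=8 → 42/50 = 0.8400
  B: TP=39, FN=3+2+2=7 → 39/46 = 0.8478
  C: TP=37, FN=6+10+6=22 → 37/59 = 0.6271
  D: TP=66, FN=2+4+3=9 → 66/75 = 0.8800
Weighted-recall = Σ (supportᵢ/N)·recallᵢ with N=230: (50/230)·0.8400 + (46/230)·0.8478 + (59/230)·0.6271 + (75/230)·0.8800 = 0.800

0.800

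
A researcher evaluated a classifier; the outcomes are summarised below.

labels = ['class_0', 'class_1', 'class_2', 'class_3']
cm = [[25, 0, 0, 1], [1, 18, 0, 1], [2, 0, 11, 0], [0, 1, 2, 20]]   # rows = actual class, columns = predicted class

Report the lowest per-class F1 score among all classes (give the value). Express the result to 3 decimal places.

Per-class F1 score (2·TP/(2·TP+FP+FN)):
  class_0: TP=25, FP=1+2+0=3, FN=0+0+1=1 → 50/54 = 0.9259
  class_1: TP=18, FP=0+0+1=1, FN=1+0+1=2 → 36/39 = 0.9231
  class_2: TP=11, FP=0+0+2=2, FN=2+0+0=2 → 22/26 = 0.8462
  class_3: TP=20, FP=1+1+0=2, FN=0+1+2=3 → 40/45 = 0.8889
Lowest is class 'class_2' with F1 score = 0.846.

0.846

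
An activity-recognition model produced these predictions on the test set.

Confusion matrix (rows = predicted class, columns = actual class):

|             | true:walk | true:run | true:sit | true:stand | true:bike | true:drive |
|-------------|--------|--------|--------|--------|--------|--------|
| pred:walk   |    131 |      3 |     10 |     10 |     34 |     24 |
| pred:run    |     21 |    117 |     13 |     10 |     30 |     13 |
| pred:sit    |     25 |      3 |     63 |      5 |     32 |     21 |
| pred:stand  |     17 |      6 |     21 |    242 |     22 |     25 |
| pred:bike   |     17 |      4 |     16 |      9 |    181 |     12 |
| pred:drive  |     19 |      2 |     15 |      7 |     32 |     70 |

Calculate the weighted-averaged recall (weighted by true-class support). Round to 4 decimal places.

Per-class recall (TP/(TP+FN)):
  walk: TP=131, FN=21+25+17+17+19=99 → 131/230 = 0.56957
  run: TP=117, FN=3+3+6+4+2=18 → 117/135 = 0.86667
  sit: TP=63, FN=10+13+21+16+15=75 → 63/138 = 0.45652
  stand: TP=242, FN=10+10+5+9+7=41 → 242/283 = 0.85512
  bike: TP=181, FN=34+30+32+22+32=150 → 181/331 = 0.54683
  drive: TP=70, FN=24+13+21+25+12=95 → 70/165 = 0.42424
Weighted-recall = Σ (supportᵢ/N)·recallᵢ with N=1282: (230/1282)·0.56957 + (135/1282)·0.86667 + (138/1282)·0.45652 + (283/1282)·0.85512 + (331/1282)·0.54683 + (165/1282)·0.42424 = 0.6271

0.6271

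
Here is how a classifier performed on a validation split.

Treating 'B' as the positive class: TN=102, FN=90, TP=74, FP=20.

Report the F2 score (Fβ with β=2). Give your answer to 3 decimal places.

0.493

Fβ = (1+β²)·TP / ((1+β²)·TP + β²·FN + FP), with β²=4
= 5·74 / (5·74 + 4·90 + 20) = 0.493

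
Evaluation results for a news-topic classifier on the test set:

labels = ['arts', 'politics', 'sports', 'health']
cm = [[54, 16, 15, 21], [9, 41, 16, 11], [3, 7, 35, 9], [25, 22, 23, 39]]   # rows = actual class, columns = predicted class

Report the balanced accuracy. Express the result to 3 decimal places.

0.512

Balanced accuracy = mean of per-class recall.
  arts: recall = 54/106 = 0.5094
  politics: recall = 41/77 = 0.5325
  sports: recall = 35/54 = 0.6481
  health: recall = 39/109 = 0.3578
Mean = (0.5094 + 0.5325 + 0.6481 + 0.3578) / 4 = 0.512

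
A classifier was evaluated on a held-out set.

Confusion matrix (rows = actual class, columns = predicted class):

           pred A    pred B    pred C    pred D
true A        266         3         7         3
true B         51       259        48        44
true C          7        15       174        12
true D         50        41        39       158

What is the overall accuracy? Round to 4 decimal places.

Accuracy = trace / total = (266+259+174+158=857) / 1177 = 857/1177 = 0.7281

0.7281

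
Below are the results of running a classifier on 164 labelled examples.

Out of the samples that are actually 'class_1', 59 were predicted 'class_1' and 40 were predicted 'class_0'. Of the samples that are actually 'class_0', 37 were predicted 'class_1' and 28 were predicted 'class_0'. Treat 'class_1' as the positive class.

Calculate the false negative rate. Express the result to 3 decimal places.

0.404

FNR = FN/(FN+TP) = 40/(40+59) = 0.404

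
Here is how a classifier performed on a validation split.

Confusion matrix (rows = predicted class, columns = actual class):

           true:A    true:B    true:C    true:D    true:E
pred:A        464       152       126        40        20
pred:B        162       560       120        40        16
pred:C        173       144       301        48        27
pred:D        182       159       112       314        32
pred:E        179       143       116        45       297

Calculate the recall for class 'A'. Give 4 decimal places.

Take TP from the diagonal, FP from the rest of the 'A' prediction marginal, FN from the rest of the 'A' actual marginal.
recall = TP/(TP+FN).
A: TP=464, FN=162+173+182+179=696 → 464/1160 = 0.40000

0.4000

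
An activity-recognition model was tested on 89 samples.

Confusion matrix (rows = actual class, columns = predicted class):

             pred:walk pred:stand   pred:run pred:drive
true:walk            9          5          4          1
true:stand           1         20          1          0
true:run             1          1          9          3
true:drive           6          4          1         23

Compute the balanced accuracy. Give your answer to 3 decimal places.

0.676

Balanced accuracy = mean of per-class recall.
  walk: recall = 9/19 = 0.4737
  stand: recall = 20/22 = 0.9091
  run: recall = 9/14 = 0.6429
  drive: recall = 23/34 = 0.6765
Mean = (0.4737 + 0.9091 + 0.6429 + 0.6765) / 4 = 0.676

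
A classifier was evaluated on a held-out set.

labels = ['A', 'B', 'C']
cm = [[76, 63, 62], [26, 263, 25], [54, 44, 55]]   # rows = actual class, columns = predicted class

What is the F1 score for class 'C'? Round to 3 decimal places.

0.373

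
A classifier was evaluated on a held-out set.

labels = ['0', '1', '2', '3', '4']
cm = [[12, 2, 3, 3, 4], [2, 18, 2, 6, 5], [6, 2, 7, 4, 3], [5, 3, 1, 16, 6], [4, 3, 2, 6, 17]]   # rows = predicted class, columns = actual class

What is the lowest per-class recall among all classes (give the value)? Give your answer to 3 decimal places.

0.414

Per-class recall (TP/(TP+FN)):
  0: TP=12, FN=2+6+5+4=17 → 12/29 = 0.4138
  1: TP=18, FN=2+2+3+3=10 → 18/28 = 0.6429
  2: TP=7, FN=3+2+1+2=8 → 7/15 = 0.4667
  3: TP=16, FN=3+6+4+6=19 → 16/35 = 0.4571
  4: TP=17, FN=4+5+3+6=18 → 17/35 = 0.4857
Lowest is class '0' with recall = 0.414.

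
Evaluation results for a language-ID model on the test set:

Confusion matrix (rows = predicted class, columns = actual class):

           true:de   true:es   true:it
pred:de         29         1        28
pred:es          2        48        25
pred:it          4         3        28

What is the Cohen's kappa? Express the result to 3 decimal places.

Observed agreement pₒ = trace/N = 105/168 = 0.6250
Expected agreement pₑ = Σ (rowᵢ·colᵢ)/N² = (35·58 + 52·75 + 81·35)/168² = 0.3106
κ = (pₒ − pₑ)/(1 − pₑ) = (0.6250 − 0.3106)/(1 − 0.3106) = 0.456

0.456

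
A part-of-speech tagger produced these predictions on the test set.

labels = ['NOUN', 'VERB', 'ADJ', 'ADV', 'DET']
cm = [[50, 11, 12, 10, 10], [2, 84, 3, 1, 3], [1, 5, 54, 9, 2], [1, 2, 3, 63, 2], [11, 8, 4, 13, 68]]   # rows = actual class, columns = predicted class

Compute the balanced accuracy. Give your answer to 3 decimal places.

Balanced accuracy = mean of per-class recall.
  NOUN: recall = 50/93 = 0.5376
  VERB: recall = 84/93 = 0.9032
  ADJ: recall = 54/71 = 0.7606
  ADV: recall = 63/71 = 0.8873
  DET: recall = 68/104 = 0.6538
Mean = (0.5376 + 0.9032 + 0.7606 + 0.8873 + 0.6538) / 5 = 0.749

0.749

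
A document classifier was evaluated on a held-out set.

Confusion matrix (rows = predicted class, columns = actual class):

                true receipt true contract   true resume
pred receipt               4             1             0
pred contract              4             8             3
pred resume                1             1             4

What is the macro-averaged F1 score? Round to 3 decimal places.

Per-class F1 score (2·TP/(2·TP+FP+FN)):
  receipt: TP=4, FP=1+0=1, FN=4+1=5 → 8/14 = 0.5714
  contract: TP=8, FP=4+3=7, FN=1+1=2 → 16/25 = 0.6400
  resume: TP=4, FP=1+1=2, FN=0+3=3 → 8/13 = 0.6154
Macro-F1 score = mean = (0.5714 + 0.6400 + 0.6154) / 3 = 0.609

0.609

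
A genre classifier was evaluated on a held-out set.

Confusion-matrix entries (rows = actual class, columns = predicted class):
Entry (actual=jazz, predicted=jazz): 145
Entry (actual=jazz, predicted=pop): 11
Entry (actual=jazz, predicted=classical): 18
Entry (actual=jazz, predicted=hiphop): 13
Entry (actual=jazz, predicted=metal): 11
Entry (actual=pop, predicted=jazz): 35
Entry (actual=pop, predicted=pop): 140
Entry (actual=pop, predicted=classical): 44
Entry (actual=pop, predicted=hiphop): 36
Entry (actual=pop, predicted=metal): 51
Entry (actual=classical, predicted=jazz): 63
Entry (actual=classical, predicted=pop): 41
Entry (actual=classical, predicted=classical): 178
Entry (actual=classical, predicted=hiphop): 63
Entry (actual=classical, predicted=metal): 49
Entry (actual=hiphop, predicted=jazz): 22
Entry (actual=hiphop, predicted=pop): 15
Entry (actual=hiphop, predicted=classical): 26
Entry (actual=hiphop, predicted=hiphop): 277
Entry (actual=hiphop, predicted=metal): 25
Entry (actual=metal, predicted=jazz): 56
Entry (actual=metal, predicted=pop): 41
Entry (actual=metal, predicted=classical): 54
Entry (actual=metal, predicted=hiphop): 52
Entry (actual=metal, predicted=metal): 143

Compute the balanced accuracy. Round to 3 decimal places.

0.563

Balanced accuracy = mean of per-class recall.
  jazz: recall = 145/198 = 0.7323
  pop: recall = 140/306 = 0.4575
  classical: recall = 178/394 = 0.4518
  hiphop: recall = 277/365 = 0.7589
  metal: recall = 143/346 = 0.4133
Mean = (0.7323 + 0.4575 + 0.4518 + 0.7589 + 0.4133) / 5 = 0.563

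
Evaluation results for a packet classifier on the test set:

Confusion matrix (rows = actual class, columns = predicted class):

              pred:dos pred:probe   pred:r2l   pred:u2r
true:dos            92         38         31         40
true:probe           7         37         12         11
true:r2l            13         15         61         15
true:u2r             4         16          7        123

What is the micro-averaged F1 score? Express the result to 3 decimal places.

0.600

Micro-averaging pools counts across classes: ΣTP=313, ΣFP=209, ΣFN=209.
Micro-F1 score = 2·TP/(2·TP+FP+FN) on pooled counts = 0.600 (equals overall accuracy in single-label multiclass).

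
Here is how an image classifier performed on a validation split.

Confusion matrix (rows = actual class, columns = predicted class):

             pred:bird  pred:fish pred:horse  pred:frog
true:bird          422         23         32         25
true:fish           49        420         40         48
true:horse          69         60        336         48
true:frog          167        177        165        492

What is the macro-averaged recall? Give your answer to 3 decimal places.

Per-class recall (TP/(TP+FN)):
  bird: TP=422, FN=23+32+25=80 → 422/502 = 0.8406
  fish: TP=420, FN=49+40+48=137 → 420/557 = 0.7540
  horse: TP=336, FN=69+60+48=177 → 336/513 = 0.6550
  frog: TP=492, FN=167+177+165=509 → 492/1001 = 0.4915
Macro-recall = mean = (0.8406 + 0.7540 + 0.6550 + 0.4915) / 4 = 0.685

0.685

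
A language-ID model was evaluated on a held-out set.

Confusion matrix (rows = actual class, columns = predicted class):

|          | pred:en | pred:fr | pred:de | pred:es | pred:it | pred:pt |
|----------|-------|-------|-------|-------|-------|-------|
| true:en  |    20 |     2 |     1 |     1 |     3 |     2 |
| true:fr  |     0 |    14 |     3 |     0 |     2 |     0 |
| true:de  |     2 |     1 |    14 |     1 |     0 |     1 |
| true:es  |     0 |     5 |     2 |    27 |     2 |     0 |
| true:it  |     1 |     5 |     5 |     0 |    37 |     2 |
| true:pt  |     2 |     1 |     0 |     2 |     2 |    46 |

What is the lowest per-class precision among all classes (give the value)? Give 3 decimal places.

0.500

Per-class precision (TP/(TP+FP)):
  en: TP=20, FP=0+2+0+1+2=5 → 20/25 = 0.8000
  fr: TP=14, FP=2+1+5+5+1=14 → 14/28 = 0.5000
  de: TP=14, FP=1+3+2+5+0=11 → 14/25 = 0.5600
  es: TP=27, FP=1+0+1+0+2=4 → 27/31 = 0.8710
  it: TP=37, FP=3+2+0+2+2=9 → 37/46 = 0.8043
  pt: TP=46, FP=2+0+1+0+2=5 → 46/51 = 0.9020
Lowest is class 'fr' with precision = 0.500.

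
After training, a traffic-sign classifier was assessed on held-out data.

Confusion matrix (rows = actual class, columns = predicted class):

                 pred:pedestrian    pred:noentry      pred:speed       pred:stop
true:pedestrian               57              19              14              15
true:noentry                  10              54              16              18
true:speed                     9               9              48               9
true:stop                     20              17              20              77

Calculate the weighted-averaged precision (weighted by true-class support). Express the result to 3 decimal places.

0.581

Per-class precision (TP/(TP+FP)):
  pedestrian: TP=57, FP=10+9+20=39 → 57/96 = 0.5938
  noentry: TP=54, FP=19+9+17=45 → 54/99 = 0.5455
  speed: TP=48, FP=14+16+20=50 → 48/98 = 0.4898
  stop: TP=77, FP=15+18+9=42 → 77/119 = 0.6471
Weighted-precision = Σ (supportᵢ/N)·precisionᵢ with N=412: (105/412)·0.5938 + (98/412)·0.5455 + (75/412)·0.4898 + (134/412)·0.6471 = 0.581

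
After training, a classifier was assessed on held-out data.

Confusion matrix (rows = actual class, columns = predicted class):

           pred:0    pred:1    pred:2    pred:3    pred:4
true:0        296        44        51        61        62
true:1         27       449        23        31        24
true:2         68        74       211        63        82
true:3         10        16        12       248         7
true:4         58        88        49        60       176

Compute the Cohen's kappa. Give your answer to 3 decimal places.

Observed agreement pₒ = trace/N = 1380/2290 = 0.6026
Expected agreement pₑ = Σ (rowᵢ·colᵢ)/N² = (514·459 + 554·671 + 498·346 + 293·463 + 431·351)/2290² = 0.2034
κ = (pₒ − pₑ)/(1 − pₑ) = (0.6026 − 0.2034)/(1 − 0.2034) = 0.501

0.501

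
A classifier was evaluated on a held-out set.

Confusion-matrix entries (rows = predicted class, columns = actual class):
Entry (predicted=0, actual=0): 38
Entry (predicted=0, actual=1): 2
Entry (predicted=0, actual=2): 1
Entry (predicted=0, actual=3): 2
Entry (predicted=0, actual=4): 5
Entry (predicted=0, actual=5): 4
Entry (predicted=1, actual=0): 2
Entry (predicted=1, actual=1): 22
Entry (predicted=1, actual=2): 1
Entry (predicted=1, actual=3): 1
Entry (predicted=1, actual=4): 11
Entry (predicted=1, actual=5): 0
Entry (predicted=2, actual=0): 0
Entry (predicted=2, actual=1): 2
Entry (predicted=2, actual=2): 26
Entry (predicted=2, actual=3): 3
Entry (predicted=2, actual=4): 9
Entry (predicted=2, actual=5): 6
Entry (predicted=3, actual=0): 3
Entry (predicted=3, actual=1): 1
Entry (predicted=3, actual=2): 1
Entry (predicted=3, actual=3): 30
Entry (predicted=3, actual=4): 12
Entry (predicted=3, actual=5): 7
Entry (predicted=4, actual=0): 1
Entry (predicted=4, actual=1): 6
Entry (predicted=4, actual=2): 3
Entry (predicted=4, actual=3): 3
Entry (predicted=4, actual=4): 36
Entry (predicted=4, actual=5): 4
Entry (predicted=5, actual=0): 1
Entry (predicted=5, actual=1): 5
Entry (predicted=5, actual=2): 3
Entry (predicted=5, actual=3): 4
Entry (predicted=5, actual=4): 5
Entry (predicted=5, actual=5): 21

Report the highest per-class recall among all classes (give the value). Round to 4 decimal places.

Per-class recall (TP/(TP+FN)):
  0: TP=38, FN=2+0+3+1+1=7 → 38/45 = 0.84444
  1: TP=22, FN=2+2+1+6+5=16 → 22/38 = 0.57895
  2: TP=26, FN=1+1+1+3+3=9 → 26/35 = 0.74286
  3: TP=30, FN=2+1+3+3+4=13 → 30/43 = 0.69767
  4: TP=36, FN=5+11+9+12+5=42 → 36/78 = 0.46154
  5: TP=21, FN=4+0+6+7+4=21 → 21/42 = 0.50000
Highest is class '0' with recall = 0.8444.

0.8444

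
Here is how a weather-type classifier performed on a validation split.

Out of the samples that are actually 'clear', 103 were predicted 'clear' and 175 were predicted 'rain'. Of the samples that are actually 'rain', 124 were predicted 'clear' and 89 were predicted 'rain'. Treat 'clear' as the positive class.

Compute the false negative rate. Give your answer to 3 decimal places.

FNR = FN/(FN+TP) = 175/(175+103) = 0.629

0.629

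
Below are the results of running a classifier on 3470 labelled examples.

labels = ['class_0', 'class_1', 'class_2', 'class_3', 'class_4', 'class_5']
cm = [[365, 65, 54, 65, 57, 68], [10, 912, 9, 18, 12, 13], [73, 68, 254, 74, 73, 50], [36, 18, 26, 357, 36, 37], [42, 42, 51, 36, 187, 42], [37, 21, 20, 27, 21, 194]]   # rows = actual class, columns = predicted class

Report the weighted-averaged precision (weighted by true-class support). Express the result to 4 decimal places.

Per-class precision (TP/(TP+FP)):
  class_0: TP=365, FP=10+73+36+42+37=198 → 365/563 = 0.64831
  class_1: TP=912, FP=65+68+18+42+21=214 → 912/1126 = 0.80995
  class_2: TP=254, FP=54+9+26+51+20=160 → 254/414 = 0.61353
  class_3: TP=357, FP=65+18+74+36+27=220 → 357/577 = 0.61872
  class_4: TP=187, FP=57+12+73+36+21=199 → 187/386 = 0.48446
  class_5: TP=194, FP=68+13+50+37+42=210 → 194/404 = 0.48020
Weighted-precision = Σ (supportᵢ/N)·precisionᵢ with N=3470: (674/3470)·0.64831 + (974/3470)·0.80995 + (592/3470)·0.61353 + (510/3470)·0.61872 + (400/3470)·0.48446 + (320/3470)·0.48020 = 0.6490

0.6490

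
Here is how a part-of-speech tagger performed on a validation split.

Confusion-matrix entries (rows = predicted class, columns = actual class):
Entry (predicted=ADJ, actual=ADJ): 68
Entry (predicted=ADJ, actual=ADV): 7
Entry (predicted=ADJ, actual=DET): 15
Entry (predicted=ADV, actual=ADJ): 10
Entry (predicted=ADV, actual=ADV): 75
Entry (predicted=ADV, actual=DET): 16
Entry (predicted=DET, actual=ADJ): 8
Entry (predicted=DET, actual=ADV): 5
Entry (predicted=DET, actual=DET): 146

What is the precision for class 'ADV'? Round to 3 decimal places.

0.743

Take TP from the diagonal, FP from the rest of the 'ADV' prediction marginal, FN from the rest of the 'ADV' actual marginal.
precision = TP/(TP+FP).
ADV: TP=75, FP=10+16=26 → 75/101 = 0.7426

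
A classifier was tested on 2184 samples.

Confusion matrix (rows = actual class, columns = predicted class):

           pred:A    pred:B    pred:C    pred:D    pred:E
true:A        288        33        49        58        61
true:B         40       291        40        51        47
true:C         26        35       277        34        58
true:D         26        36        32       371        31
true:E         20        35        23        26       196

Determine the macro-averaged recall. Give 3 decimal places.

0.651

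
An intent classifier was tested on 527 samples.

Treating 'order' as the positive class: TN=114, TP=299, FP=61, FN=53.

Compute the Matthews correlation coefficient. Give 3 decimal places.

0.507

MCC = (TP·TN − FP·FN) / √((TP+FP)(TP+FN)(TN+FP)(TN+FN))
Numerator = 299·114 − 61·53 = 30853
Denominator = √(360·352·175·167) = √3703392000 = 60855.5010
MCC = 30853 / 60855.5010 = 0.507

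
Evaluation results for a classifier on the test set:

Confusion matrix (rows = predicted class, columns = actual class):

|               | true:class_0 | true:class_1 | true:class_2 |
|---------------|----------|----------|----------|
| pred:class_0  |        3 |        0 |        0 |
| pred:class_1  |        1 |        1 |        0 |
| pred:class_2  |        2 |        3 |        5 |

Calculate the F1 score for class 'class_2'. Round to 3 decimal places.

Take TP from the diagonal, FP from the rest of the 'class_2' prediction marginal, FN from the rest of the 'class_2' actual marginal.
F1 score = 2·TP/(2·TP+FP+FN).
class_2: TP=5, FP=2+3=5, FN=0+0=0 → 10/15 = 0.6667

0.667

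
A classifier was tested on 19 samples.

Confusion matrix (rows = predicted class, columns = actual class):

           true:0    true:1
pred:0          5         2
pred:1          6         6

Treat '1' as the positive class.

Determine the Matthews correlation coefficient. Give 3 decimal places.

0.209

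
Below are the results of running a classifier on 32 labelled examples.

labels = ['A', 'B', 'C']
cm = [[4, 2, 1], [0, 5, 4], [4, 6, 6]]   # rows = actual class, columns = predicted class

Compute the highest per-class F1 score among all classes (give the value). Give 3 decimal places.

0.533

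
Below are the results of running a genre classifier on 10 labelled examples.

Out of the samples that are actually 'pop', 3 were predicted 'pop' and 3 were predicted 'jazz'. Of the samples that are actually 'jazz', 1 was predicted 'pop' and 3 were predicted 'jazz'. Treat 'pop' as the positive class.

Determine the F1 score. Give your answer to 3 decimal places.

Precision = TP/(TP+FP) = 3/4 = 0.7500
Recall = TP/(TP+FN) = 3/6 = 0.5000
F1 = 2·TP/(2·TP+FP+FN) = 6/10 = 0.600

0.600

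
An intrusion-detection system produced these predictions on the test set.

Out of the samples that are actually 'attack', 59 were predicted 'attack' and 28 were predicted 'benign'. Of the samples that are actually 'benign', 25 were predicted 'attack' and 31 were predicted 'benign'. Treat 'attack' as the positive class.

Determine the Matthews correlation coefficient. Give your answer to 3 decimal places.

0.230

MCC = (TP·TN − FP·FN) / √((TP+FP)(TP+FN)(TN+FP)(TN+FN))
Numerator = 59·31 − 25·28 = 1129
Denominator = √(84·87·56·59) = √24145632 = 4913.8205
MCC = 1129 / 4913.8205 = 0.230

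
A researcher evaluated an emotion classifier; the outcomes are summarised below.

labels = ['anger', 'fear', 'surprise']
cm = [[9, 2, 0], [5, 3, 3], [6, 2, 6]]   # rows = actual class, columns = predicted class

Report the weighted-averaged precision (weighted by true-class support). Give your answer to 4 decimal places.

Per-class precision (TP/(TP+FP)):
  anger: TP=9, FP=5+6=11 → 9/20 = 0.45000
  fear: TP=3, FP=2+2=4 → 3/7 = 0.42857
  surprise: TP=6, FP=0+3=3 → 6/9 = 0.66667
Weighted-precision = Σ (supportᵢ/N)·precisionᵢ with N=36: (11/36)·0.45000 + (11/36)·0.42857 + (14/36)·0.66667 = 0.5277

0.5277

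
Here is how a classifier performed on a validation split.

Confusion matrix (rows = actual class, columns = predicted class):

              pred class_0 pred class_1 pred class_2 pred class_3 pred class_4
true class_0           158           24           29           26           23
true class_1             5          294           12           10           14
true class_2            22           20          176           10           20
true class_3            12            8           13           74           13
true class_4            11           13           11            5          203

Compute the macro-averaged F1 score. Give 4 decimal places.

0.7266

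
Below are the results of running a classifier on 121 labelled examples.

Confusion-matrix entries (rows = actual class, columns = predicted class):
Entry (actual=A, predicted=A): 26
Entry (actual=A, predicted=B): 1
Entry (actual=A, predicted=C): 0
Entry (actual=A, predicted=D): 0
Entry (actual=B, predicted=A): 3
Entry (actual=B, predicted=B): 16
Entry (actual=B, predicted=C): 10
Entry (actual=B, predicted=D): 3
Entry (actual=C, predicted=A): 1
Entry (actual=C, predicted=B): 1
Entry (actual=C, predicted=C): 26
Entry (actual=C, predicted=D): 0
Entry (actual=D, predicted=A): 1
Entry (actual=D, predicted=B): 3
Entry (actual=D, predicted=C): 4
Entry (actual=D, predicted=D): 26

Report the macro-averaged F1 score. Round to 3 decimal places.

Per-class F1 score (2·TP/(2·TP+FP+FN)):
  A: TP=26, FP=3+1+1=5, FN=1+0+0=1 → 52/58 = 0.8966
  B: TP=16, FP=1+1+3=5, FN=3+10+3=16 → 32/53 = 0.6038
  C: TP=26, FP=0+10+4=14, FN=1+1+0=2 → 52/68 = 0.7647
  D: TP=26, FP=0+3+0=3, FN=1+3+4=8 → 52/63 = 0.8254
Macro-F1 score = mean = (0.8966 + 0.6038 + 0.7647 + 0.8254) / 4 = 0.773

0.773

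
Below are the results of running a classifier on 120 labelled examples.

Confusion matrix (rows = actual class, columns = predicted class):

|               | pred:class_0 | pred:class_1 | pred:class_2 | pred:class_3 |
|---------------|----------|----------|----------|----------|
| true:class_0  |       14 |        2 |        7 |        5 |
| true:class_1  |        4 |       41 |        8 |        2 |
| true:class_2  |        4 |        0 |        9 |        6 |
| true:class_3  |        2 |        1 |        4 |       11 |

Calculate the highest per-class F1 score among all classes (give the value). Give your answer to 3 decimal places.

0.828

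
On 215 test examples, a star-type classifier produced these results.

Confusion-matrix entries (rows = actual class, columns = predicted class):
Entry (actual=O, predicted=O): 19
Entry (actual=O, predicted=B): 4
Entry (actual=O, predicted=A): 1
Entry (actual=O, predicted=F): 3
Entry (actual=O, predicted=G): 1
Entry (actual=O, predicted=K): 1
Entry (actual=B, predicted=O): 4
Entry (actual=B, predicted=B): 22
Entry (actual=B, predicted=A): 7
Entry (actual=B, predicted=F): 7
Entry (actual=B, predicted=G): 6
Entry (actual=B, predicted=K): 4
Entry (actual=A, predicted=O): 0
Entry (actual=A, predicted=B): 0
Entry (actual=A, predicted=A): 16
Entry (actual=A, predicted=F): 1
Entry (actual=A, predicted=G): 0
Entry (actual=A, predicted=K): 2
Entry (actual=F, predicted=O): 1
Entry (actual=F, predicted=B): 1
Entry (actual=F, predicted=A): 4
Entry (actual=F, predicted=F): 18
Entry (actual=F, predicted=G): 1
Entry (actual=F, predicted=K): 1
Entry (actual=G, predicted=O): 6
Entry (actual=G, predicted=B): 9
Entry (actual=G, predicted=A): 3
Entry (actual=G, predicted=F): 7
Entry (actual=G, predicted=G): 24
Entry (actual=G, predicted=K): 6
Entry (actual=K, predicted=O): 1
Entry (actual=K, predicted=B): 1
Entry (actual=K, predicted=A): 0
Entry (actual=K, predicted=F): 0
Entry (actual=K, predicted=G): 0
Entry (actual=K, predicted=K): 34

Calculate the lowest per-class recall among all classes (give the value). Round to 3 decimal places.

0.436

Per-class recall (TP/(TP+FN)):
  O: TP=19, FN=4+1+3+1+1=10 → 19/29 = 0.6552
  B: TP=22, FN=4+7+7+6+4=28 → 22/50 = 0.4400
  A: TP=16, FN=0+0+1+0+2=3 → 16/19 = 0.8421
  F: TP=18, FN=1+1+4+1+1=8 → 18/26 = 0.6923
  G: TP=24, FN=6+9+3+7+6=31 → 24/55 = 0.4364
  K: TP=34, FN=1+1+0+0+0=2 → 34/36 = 0.9444
Lowest is class 'G' with recall = 0.436.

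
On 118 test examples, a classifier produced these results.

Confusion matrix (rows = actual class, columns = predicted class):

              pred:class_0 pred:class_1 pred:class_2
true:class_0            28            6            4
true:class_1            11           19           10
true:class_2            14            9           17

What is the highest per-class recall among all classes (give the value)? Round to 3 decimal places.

0.737

Per-class recall (TP/(TP+FN)):
  class_0: TP=28, FN=6+4=10 → 28/38 = 0.7368
  class_1: TP=19, FN=11+10=21 → 19/40 = 0.4750
  class_2: TP=17, FN=14+9=23 → 17/40 = 0.4250
Highest is class 'class_0' with recall = 0.737.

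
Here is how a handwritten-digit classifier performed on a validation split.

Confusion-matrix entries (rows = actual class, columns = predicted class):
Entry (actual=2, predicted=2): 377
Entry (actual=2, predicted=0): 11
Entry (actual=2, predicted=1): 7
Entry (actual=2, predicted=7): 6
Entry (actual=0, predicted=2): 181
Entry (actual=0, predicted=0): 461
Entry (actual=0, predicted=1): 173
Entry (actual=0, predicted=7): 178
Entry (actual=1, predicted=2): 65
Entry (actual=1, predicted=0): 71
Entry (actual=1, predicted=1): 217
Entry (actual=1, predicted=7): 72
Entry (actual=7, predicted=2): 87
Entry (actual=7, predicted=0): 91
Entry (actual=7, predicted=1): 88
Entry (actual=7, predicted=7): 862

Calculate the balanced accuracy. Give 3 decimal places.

0.670

Balanced accuracy = mean of per-class recall.
  2: recall = 377/401 = 0.9401
  0: recall = 461/993 = 0.4642
  1: recall = 217/425 = 0.5106
  7: recall = 862/1128 = 0.7642
Mean = (0.9401 + 0.4642 + 0.5106 + 0.7642) / 4 = 0.670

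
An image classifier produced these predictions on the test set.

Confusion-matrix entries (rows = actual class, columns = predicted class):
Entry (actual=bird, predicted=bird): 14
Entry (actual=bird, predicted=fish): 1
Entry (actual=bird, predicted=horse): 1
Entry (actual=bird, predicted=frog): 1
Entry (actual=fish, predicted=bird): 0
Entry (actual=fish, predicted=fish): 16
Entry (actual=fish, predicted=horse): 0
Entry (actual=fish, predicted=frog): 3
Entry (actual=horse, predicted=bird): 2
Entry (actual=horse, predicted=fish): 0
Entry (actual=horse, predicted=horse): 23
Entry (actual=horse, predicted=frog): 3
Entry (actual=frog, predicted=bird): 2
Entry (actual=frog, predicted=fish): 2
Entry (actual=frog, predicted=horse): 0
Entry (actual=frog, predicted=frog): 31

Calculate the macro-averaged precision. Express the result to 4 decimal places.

0.8485

Per-class precision (TP/(TP+FP)):
  bird: TP=14, FP=0+2+2=4 → 14/18 = 0.77778
  fish: TP=16, FP=1+0+2=3 → 16/19 = 0.84211
  horse: TP=23, FP=1+0+0=1 → 23/24 = 0.95833
  frog: TP=31, FP=1+3+3=7 → 31/38 = 0.81579
Macro-precision = mean = (0.77778 + 0.84211 + 0.95833 + 0.81579) / 4 = 0.8485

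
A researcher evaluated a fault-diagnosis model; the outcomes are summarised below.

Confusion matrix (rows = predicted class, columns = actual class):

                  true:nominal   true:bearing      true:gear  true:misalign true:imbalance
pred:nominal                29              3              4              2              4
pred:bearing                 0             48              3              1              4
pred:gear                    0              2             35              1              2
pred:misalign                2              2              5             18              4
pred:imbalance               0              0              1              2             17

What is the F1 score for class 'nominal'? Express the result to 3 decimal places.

Take TP from the diagonal, FP from the rest of the 'nominal' prediction marginal, FN from the rest of the 'nominal' actual marginal.
F1 score = 2·TP/(2·TP+FP+FN).
nominal: TP=29, FP=3+4+2+4=13, FN=0+0+2+0=2 → 58/73 = 0.7945

0.795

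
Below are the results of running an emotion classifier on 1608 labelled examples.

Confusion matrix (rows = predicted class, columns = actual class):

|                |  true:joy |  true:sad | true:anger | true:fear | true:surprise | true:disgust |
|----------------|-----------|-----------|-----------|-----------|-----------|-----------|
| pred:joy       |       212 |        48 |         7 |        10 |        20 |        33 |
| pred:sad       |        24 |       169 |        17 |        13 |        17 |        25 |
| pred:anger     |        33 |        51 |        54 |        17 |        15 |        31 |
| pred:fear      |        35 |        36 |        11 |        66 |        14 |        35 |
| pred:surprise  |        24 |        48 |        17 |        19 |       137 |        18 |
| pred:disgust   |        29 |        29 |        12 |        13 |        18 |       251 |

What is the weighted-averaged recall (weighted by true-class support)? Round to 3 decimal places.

Per-class recall (TP/(TP+FN)):
  joy: TP=212, FN=24+33+35+24+29=145 → 212/357 = 0.5938
  sad: TP=169, FN=48+51+36+48+29=212 → 169/381 = 0.4436
  anger: TP=54, FN=7+17+11+17+12=64 → 54/118 = 0.4576
  fear: TP=66, FN=10+13+17+19+13=72 → 66/138 = 0.4783
  surprise: TP=137, FN=20+17+15+14+18=84 → 137/221 = 0.6199
  disgust: TP=251, FN=33+25+31+35+18=142 → 251/393 = 0.6387
Weighted-recall = Σ (supportᵢ/N)·recallᵢ with N=1608: (357/1608)·0.5938 + (381/1608)·0.4436 + (118/1608)·0.4576 + (138/1608)·0.4783 + (221/1608)·0.6199 + (393/1608)·0.6387 = 0.553

0.553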